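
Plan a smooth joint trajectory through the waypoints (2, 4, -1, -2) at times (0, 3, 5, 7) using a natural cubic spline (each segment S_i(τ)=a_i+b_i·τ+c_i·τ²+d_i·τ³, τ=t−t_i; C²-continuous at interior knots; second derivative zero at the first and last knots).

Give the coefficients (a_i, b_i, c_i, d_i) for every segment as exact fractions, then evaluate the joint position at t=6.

  seg 0: a=2 b=104/57 c=0 d=-22/171
  seg 1: a=4 b=-94/57 c=-22/19 d=167/456
  seg 2: a=-1 b=-215/114 c=79/76 d=-79/456
S(6) = -307/152

Δ: Δ0=2/3, Δ1=-5/2, Δ2=-1/2
row 1: diag=10, rhs=-19; c'=1/5, d'=-19/10
row 2: denom=8−2·1/5=38/5; d'=(12−2·-19/10)/(38/5)=79/38
back: M2=79/38
back: M1=-19/10−1/5·79/38=-44/19
M: M0=0, M1=-44/19, M2=79/38, M3=0
seg 0: a=2, c=M0/2=0, d=(M1−M0)/(6·3)=-22/171, b=Δ0−h0·(2M0+M1)/6=104/57
seg 1: a=4, c=M1/2=-22/19, d=(M2−M1)/(6·2)=167/456, b=Δ1−h1·(2M1+M2)/6=-94/57
seg 2: a=-1, c=M2/2=79/76, d=(M3−M2)/(6·2)=-79/456, b=Δ2−h2·(2M2+M3)/6=-215/114
t_q=6 → seg 2, τ=1; S=-1+-215/114·τ+79/76·τ²+-79/456·τ³=-307/152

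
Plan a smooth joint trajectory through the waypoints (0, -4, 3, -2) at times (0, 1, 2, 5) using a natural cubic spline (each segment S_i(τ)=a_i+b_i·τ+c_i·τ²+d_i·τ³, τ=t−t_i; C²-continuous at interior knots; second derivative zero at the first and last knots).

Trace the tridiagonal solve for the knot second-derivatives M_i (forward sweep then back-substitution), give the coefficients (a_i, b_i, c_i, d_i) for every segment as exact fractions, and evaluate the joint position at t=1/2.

  seg 0: a=0 b=-662/93 c=0 d=290/93
  seg 1: a=-4 b=208/93 c=290/31 d=-427/93
  seg 2: a=3 b=667/93 c=-137/31 d=137/279
S(1/2) = -393/124

Δ: Δ0=-4, Δ1=7, Δ2=-5/3
row 1: diag=4, rhs=66; c'=1/4, d'=33/2
row 2: denom=8−1·1/4=31/4; d'=(-52−1·33/2)/(31/4)=-274/31
back: M2=-274/31
back: M1=33/2−1/4·-274/31=580/31
M: M0=0, M1=580/31, M2=-274/31, M3=0
seg 0: a=0, c=M0/2=0, d=(M1−M0)/(6·1)=290/93, b=Δ0−h0·(2M0+M1)/6=-662/93
seg 1: a=-4, c=M1/2=290/31, d=(M2−M1)/(6·1)=-427/93, b=Δ1−h1·(2M1+M2)/6=208/93
seg 2: a=3, c=M2/2=-137/31, d=(M3−M2)/(6·3)=137/279, b=Δ2−h2·(2M2+M3)/6=667/93
t_q=1/2 → seg 0, τ=1/2; S=0+-662/93·τ+0·τ²+290/93·τ³=-393/124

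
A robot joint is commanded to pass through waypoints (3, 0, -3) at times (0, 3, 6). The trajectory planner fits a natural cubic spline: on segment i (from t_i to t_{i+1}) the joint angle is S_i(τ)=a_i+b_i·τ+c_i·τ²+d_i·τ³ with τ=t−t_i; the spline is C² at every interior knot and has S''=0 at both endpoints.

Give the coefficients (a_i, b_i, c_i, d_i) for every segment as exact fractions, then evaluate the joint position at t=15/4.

Δ: Δ0=-1, Δ1=-1
row 1: diag=12, rhs=0; c'=1/4, d'=0
back: M1=0
M: M0=0, M1=0, M2=0
seg 0: a=3, c=M0/2=0, d=(M1−M0)/(6·3)=0, b=Δ0−h0·(2M0+M1)/6=-1
seg 1: a=0, c=M1/2=0, d=(M2−M1)/(6·3)=0, b=Δ1−h1·(2M1+M2)/6=-1
t_q=15/4 → seg 1, τ=3/4; S=0+-1·τ+0·τ²+0·τ³=-3/4

  seg 0: a=3 b=-1 c=0 d=0
  seg 1: a=0 b=-1 c=0 d=0
S(15/4) = -3/4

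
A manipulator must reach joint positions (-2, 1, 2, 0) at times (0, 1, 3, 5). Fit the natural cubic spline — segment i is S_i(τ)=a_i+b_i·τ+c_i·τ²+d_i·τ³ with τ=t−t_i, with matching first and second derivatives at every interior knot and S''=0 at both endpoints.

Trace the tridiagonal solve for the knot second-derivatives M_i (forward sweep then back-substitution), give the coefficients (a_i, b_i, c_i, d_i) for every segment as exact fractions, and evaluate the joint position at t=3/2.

  seg 0: a=-2 b=149/44 c=0 d=-17/44
  seg 1: a=1 b=49/22 c=-51/44 d=13/88
  seg 2: a=2 b=-7/11 c=-3/11 d=1/22
S(3/2) = 1297/704

Δ: Δ0=3, Δ1=1/2, Δ2=-1
row 1: diag=6, rhs=-15; c'=1/3, d'=-5/2
row 2: denom=8−2·1/3=22/3; d'=(-9−2·-5/2)/(22/3)=-6/11
back: M2=-6/11
back: M1=-5/2−1/3·-6/11=-51/22
M: M0=0, M1=-51/22, M2=-6/11, M3=0
seg 0: a=-2, c=M0/2=0, d=(M1−M0)/(6·1)=-17/44, b=Δ0−h0·(2M0+M1)/6=149/44
seg 1: a=1, c=M1/2=-51/44, d=(M2−M1)/(6·2)=13/88, b=Δ1−h1·(2M1+M2)/6=49/22
seg 2: a=2, c=M2/2=-3/11, d=(M3−M2)/(6·2)=1/22, b=Δ2−h2·(2M2+M3)/6=-7/11
t_q=3/2 → seg 1, τ=1/2; S=1+49/22·τ+-51/44·τ²+13/88·τ³=1297/704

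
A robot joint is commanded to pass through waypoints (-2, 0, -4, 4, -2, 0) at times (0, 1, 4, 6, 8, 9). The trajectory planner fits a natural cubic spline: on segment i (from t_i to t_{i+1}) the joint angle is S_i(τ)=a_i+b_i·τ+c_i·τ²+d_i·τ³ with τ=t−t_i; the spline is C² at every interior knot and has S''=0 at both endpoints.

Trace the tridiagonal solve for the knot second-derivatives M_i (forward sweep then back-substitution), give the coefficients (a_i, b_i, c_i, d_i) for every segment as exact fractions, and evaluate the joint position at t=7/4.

Δ: Δ0=2, Δ1=-4/3, Δ2=4, Δ3=-3, Δ4=2
row 1: diag=8, rhs=-20; c'=3/8, d'=-5/2
row 2: denom=10−3·3/8=71/8; d'=(32−3·-5/2)/(71/8)=316/71
row 3: denom=8−2·16/71=536/71; d'=(-42−2·316/71)/(536/71)=-1807/268
row 4: denom=6−2·71/268=733/134; d'=(30−2·-1807/268)/(733/134)=5827/733
back: M4=5827/733
back: M3=-1807/268−71/268·5827/733=-6486/733
back: M2=316/71−16/71·-6486/733=4724/733
back: M1=-5/2−3/8·4724/733=-3604/733
M: M0=0, M1=-3604/733, M2=4724/733, M3=-6486/733, M4=5827/733, M5=0
seg 0: a=-2, c=M0/2=0, d=(M1−M0)/(6·1)=-1802/2199, b=Δ0−h0·(2M0+M1)/6=6200/2199
seg 1: a=0, c=M1/2=-1802/733, d=(M2−M1)/(6·3)=1388/2199, b=Δ1−h1·(2M1+M2)/6=794/2199
seg 2: a=-4, c=M2/2=2362/733, d=(M3−M2)/(6·2)=-5605/4398, b=Δ2−h2·(2M2+M3)/6=5834/2199
seg 3: a=4, c=M3/2=-3243/733, d=(M4−M3)/(6·2)=12313/8796, b=Δ3−h3·(2M3+M4)/6=548/2199
seg 4: a=-2, c=M4/2=5827/1466, d=(M5−M4)/(6·1)=-5827/4398, b=Δ4−h4·(2M4+M5)/6=-1429/2199
t_q=7/4 → seg 1, τ=3/4; S=0+794/2199·τ+-1802/733·τ²+1388/2199·τ³=-9919/11728

  seg 0: a=-2 b=6200/2199 c=0 d=-1802/2199
  seg 1: a=0 b=794/2199 c=-1802/733 d=1388/2199
  seg 2: a=-4 b=5834/2199 c=2362/733 d=-5605/4398
  seg 3: a=4 b=548/2199 c=-3243/733 d=12313/8796
  seg 4: a=-2 b=-1429/2199 c=5827/1466 d=-5827/4398
S(7/4) = -9919/11728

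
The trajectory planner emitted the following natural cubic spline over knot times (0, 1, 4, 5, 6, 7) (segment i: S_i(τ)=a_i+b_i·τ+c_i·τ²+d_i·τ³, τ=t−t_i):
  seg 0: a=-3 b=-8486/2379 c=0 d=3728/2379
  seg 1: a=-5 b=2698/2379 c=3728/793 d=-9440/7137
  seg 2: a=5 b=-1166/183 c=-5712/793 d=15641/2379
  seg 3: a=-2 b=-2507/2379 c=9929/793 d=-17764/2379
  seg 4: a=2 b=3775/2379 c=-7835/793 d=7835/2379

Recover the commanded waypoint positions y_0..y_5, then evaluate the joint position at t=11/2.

y_0=-3 y_1=-5 y_2=5 y_3=-2 y_4=2 y_5=-3
S(11/2) = -1047/3172

y_0 = S_0(0) = a_0 = -3
y_1 = S_1(0) = a_1 = -5
y_2 = S_2(0) = a_2 = 5
y_3 = S_3(0) = a_3 = -2
y_4 = S_4(0) = a_4 = 2
y_5 = S_4(1) = -3
t_q=11/2 is in segment 3 (τ=1/2); S_3(τ)=-1047/3172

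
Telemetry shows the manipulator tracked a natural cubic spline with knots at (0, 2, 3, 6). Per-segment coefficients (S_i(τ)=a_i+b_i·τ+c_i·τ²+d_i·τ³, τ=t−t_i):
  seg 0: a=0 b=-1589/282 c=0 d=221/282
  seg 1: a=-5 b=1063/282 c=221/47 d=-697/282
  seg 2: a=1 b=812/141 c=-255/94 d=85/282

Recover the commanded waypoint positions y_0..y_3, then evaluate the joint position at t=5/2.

y_0=0 y_1=-5 y_2=1 y_3=2
S(5/2) = -1691/752

y_0 = S_0(0) = a_0 = 0
y_1 = S_1(0) = a_1 = -5
y_2 = S_2(0) = a_2 = 1
y_3 = S_2(3) = 2
t_q=5/2 is in segment 1 (τ=1/2); S_1(τ)=-1691/752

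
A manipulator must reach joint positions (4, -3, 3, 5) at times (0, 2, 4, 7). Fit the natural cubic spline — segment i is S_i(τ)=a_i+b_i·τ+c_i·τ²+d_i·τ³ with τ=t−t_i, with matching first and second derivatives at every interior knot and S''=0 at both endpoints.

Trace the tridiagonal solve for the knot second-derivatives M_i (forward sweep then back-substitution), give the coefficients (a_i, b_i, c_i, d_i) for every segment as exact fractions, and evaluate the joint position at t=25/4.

  seg 0: a=4 b=-16/3 c=0 d=11/24
  seg 1: a=-3 b=1/6 c=11/4 d=-2/3
  seg 2: a=3 b=19/6 c=-5/4 d=5/36
S(25/4) = 1377/256

Δ: Δ0=-7/2, Δ1=3, Δ2=2/3
row 1: diag=8, rhs=39; c'=1/4, d'=39/8
row 2: denom=10−2·1/4=19/2; d'=(-14−2·39/8)/(19/2)=-5/2
back: M2=-5/2
back: M1=39/8−1/4·-5/2=11/2
M: M0=0, M1=11/2, M2=-5/2, M3=0
seg 0: a=4, c=M0/2=0, d=(M1−M0)/(6·2)=11/24, b=Δ0−h0·(2M0+M1)/6=-16/3
seg 1: a=-3, c=M1/2=11/4, d=(M2−M1)/(6·2)=-2/3, b=Δ1−h1·(2M1+M2)/6=1/6
seg 2: a=3, c=M2/2=-5/4, d=(M3−M2)/(6·3)=5/36, b=Δ2−h2·(2M2+M3)/6=19/6
t_q=25/4 → seg 2, τ=9/4; S=3+19/6·τ+-5/4·τ²+5/36·τ³=1377/256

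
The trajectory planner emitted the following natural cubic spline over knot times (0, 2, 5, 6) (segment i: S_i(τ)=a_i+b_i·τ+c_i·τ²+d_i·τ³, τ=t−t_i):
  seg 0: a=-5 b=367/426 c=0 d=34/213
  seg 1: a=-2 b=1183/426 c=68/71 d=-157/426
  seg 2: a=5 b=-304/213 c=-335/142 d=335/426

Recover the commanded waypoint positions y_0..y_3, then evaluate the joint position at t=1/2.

y_0 = S_0(0) = a_0 = -5
y_1 = S_1(0) = a_1 = -2
y_2 = S_2(0) = a_2 = 5
y_3 = S_2(1) = 2
t_q=1/2 is in segment 0 (τ=1/2); S_0(τ)=-323/71

y_0=-5 y_1=-2 y_2=5 y_3=2
S(1/2) = -323/71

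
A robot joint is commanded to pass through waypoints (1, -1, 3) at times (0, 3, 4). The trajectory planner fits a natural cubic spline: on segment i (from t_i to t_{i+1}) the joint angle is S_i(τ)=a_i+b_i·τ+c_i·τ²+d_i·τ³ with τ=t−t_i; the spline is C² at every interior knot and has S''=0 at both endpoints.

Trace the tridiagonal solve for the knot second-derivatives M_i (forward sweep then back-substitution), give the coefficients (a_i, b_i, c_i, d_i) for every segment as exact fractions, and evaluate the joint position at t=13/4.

  seg 0: a=1 b=-29/12 c=0 d=7/36
  seg 1: a=-1 b=17/6 c=7/4 d=-7/12
S(13/4) = -49/256

Δ: Δ0=-2/3, Δ1=4
row 1: diag=8, rhs=28; c'=1/8, d'=7/2
back: M1=7/2
M: M0=0, M1=7/2, M2=0
seg 0: a=1, c=M0/2=0, d=(M1−M0)/(6·3)=7/36, b=Δ0−h0·(2M0+M1)/6=-29/12
seg 1: a=-1, c=M1/2=7/4, d=(M2−M1)/(6·1)=-7/12, b=Δ1−h1·(2M1+M2)/6=17/6
t_q=13/4 → seg 1, τ=1/4; S=-1+17/6·τ+7/4·τ²+-7/12·τ³=-49/256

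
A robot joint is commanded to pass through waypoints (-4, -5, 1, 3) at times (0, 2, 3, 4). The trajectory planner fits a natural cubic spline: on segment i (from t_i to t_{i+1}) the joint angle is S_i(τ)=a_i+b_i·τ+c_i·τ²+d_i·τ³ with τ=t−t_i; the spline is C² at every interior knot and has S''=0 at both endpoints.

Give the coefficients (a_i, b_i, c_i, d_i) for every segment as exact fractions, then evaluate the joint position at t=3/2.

Δ: Δ0=-1/2, Δ1=6, Δ2=2
row 1: diag=6, rhs=39; c'=1/6, d'=13/2
row 2: denom=4−1·1/6=23/6; d'=(-24−1·13/2)/(23/6)=-183/23
back: M2=-183/23
back: M1=13/2−1/6·-183/23=180/23
M: M0=0, M1=180/23, M2=-183/23, M3=0
seg 0: a=-4, c=M0/2=0, d=(M1−M0)/(6·2)=15/23, b=Δ0−h0·(2M0+M1)/6=-143/46
seg 1: a=-5, c=M1/2=90/23, d=(M2−M1)/(6·1)=-121/46, b=Δ1−h1·(2M1+M2)/6=217/46
seg 2: a=1, c=M2/2=-183/46, d=(M3−M2)/(6·1)=61/46, b=Δ2−h2·(2M2+M3)/6=107/23
t_q=3/2 → seg 0, τ=3/2; S=-4+-143/46·τ+0·τ²+15/23·τ³=-1189/184

  seg 0: a=-4 b=-143/46 c=0 d=15/23
  seg 1: a=-5 b=217/46 c=90/23 d=-121/46
  seg 2: a=1 b=107/23 c=-183/46 d=61/46
S(3/2) = -1189/184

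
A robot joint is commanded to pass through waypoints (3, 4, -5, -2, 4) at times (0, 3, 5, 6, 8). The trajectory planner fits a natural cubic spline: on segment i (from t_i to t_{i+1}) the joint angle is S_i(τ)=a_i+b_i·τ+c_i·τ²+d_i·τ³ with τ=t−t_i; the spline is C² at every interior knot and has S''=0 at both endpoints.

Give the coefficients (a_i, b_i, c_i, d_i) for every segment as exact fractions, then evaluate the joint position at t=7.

Δ: Δ0=1/3, Δ1=-9/2, Δ2=3, Δ3=3
row 1: diag=10, rhs=-29; c'=1/5, d'=-29/10
row 2: denom=6−2·1/5=28/5; d'=(45−2·-29/10)/(28/5)=127/14
row 3: denom=6−1·5/28=163/28; d'=(0−1·127/14)/(163/28)=-254/163
back: M3=-254/163
back: M2=127/14−5/28·-254/163=1524/163
back: M1=-29/10−1/5·1524/163=-1555/326
M: M0=0, M1=-1555/326, M2=1524/163, M3=-254/163, M4=0
seg 0: a=3, c=M0/2=0, d=(M1−M0)/(6·3)=-1555/5868, b=Δ0−h0·(2M0+M1)/6=5317/1956
seg 1: a=4, c=M1/2=-1555/652, d=(M2−M1)/(6·2)=4603/3912, b=Δ1−h1·(2M1+M2)/6=-4339/978
seg 2: a=-5, c=M2/2=762/163, d=(M3−M2)/(6·1)=-889/489, b=Δ2−h2·(2M2+M3)/6=70/489
seg 3: a=-2, c=M3/2=-127/163, d=(M4−M3)/(6·2)=127/978, b=Δ3−h3·(2M3+M4)/6=1975/489
t_q=7 → seg 3, τ=1; S=-2+1975/489·τ+-127/163·τ²+127/978·τ³=453/326

  seg 0: a=3 b=5317/1956 c=0 d=-1555/5868
  seg 1: a=4 b=-4339/978 c=-1555/652 d=4603/3912
  seg 2: a=-5 b=70/489 c=762/163 d=-889/489
  seg 3: a=-2 b=1975/489 c=-127/163 d=127/978
S(7) = 453/326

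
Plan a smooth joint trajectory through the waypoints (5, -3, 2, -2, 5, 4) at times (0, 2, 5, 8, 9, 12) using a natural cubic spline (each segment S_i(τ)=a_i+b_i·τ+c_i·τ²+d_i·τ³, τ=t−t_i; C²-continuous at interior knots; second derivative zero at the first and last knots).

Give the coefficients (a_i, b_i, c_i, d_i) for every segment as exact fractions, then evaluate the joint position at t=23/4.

  seg 0: a=5 b=-11770/2091 c=0 d=1703/4182
  seg 1: a=-3 b=-1552/2091 c=1703/697 d=-3430/6273
  seg 2: a=2 b=-104/123 c=-1727/697 d=4841/6273
  seg 3: a=-2 b=10715/2091 c=3114/697 d=-5420/2091
  seg 4: a=5 b=13139/2091 c=-2306/697 d=2306/6273
S(23/4) = 13279/44608

Δ: Δ0=-4, Δ1=5/3, Δ2=-4/3, Δ3=7, Δ4=-1/3
row 1: diag=10, rhs=34; c'=3/10, d'=17/5
row 2: denom=12−3·3/10=111/10; d'=(-18−3·17/5)/(111/10)=-94/37
row 3: denom=8−3·10/37=266/37; d'=(50−3·-94/37)/(266/37)=1066/133
row 4: denom=8−1·37/266=2091/266; d'=(-44−1·1066/133)/(2091/266)=-4612/697
back: M4=-4612/697
back: M3=1066/133−37/266·-4612/697=6228/697
back: M2=-94/37−10/37·6228/697=-3454/697
back: M1=17/5−3/10·-3454/697=3406/697
M: M0=0, M1=3406/697, M2=-3454/697, M3=6228/697, M4=-4612/697, M5=0
seg 0: a=5, c=M0/2=0, d=(M1−M0)/(6·2)=1703/4182, b=Δ0−h0·(2M0+M1)/6=-11770/2091
seg 1: a=-3, c=M1/2=1703/697, d=(M2−M1)/(6·3)=-3430/6273, b=Δ1−h1·(2M1+M2)/6=-1552/2091
seg 2: a=2, c=M2/2=-1727/697, d=(M3−M2)/(6·3)=4841/6273, b=Δ2−h2·(2M2+M3)/6=-104/123
seg 3: a=-2, c=M3/2=3114/697, d=(M4−M3)/(6·1)=-5420/2091, b=Δ3−h3·(2M3+M4)/6=10715/2091
seg 4: a=5, c=M4/2=-2306/697, d=(M5−M4)/(6·3)=2306/6273, b=Δ4−h4·(2M4+M5)/6=13139/2091
t_q=23/4 → seg 2, τ=3/4; S=2+-104/123·τ+-1727/697·τ²+4841/6273·τ³=13279/44608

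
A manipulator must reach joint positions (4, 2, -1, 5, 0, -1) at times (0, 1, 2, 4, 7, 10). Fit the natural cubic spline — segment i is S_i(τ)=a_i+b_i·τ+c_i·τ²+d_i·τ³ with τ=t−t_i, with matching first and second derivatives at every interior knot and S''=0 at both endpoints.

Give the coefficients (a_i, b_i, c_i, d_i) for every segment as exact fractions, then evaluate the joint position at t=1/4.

  seg 0: a=4 b=-1106/787 c=0 d=-468/787
  seg 1: a=2 b=-2510/787 c=-1404/787 d=1553/787
  seg 2: a=-1 b=-659/787 c=3255/787 d=-1745/1574
  seg 3: a=5 b=1891/787 c=-1980/787 d=8212/21249
  seg 4: a=0 b=-1777/787 c=2272/2361 d=-2272/21249
S(1/4) = 45827/12592

Δ: Δ0=-2, Δ1=-3, Δ2=3, Δ3=-5/3, Δ4=-1/3
row 1: diag=4, rhs=-6; c'=1/4, d'=-3/2
row 2: denom=6−1·1/4=23/4; d'=(36−1·-3/2)/(23/4)=150/23
row 3: denom=10−2·8/23=214/23; d'=(-28−2·150/23)/(214/23)=-472/107
row 4: denom=12−3·69/214=2361/214; d'=(8−3·-472/107)/(2361/214)=4544/2361
back: M4=4544/2361
back: M3=-472/107−69/214·4544/2361=-3960/787
back: M2=150/23−8/23·-3960/787=6510/787
back: M1=-3/2−1/4·6510/787=-2808/787
M: M0=0, M1=-2808/787, M2=6510/787, M3=-3960/787, M4=4544/2361, M5=0
seg 0: a=4, c=M0/2=0, d=(M1−M0)/(6·1)=-468/787, b=Δ0−h0·(2M0+M1)/6=-1106/787
seg 1: a=2, c=M1/2=-1404/787, d=(M2−M1)/(6·1)=1553/787, b=Δ1−h1·(2M1+M2)/6=-2510/787
seg 2: a=-1, c=M2/2=3255/787, d=(M3−M2)/(6·2)=-1745/1574, b=Δ2−h2·(2M2+M3)/6=-659/787
seg 3: a=5, c=M3/2=-1980/787, d=(M4−M3)/(6·3)=8212/21249, b=Δ3−h3·(2M3+M4)/6=1891/787
seg 4: a=0, c=M4/2=2272/2361, d=(M5−M4)/(6·3)=-2272/21249, b=Δ4−h4·(2M4+M5)/6=-1777/787
t_q=1/4 → seg 0, τ=1/4; S=4+-1106/787·τ+0·τ²+-468/787·τ³=45827/12592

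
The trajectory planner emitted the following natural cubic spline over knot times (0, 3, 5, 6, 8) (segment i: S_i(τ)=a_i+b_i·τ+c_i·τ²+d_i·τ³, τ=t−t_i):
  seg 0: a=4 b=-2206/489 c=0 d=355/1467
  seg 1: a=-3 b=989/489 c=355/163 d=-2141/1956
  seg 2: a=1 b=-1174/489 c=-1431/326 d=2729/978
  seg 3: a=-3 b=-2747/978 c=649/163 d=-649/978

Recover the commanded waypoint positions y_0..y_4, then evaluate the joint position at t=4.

y_0 = S_0(0) = a_0 = 4
y_1 = S_1(0) = a_1 = -3
y_2 = S_2(0) = a_2 = 1
y_3 = S_3(0) = a_3 = -3
y_4 = S_3(2) = 2
t_q=4 is in segment 1 (τ=1); S_1(τ)=69/652

y_0=4 y_1=-3 y_2=1 y_3=-3 y_4=2
S(4) = 69/652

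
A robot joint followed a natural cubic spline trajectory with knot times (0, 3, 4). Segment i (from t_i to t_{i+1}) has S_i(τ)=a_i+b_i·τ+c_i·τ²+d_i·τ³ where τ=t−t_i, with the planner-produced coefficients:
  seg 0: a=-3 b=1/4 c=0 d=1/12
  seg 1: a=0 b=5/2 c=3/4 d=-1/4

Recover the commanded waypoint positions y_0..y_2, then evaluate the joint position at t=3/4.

y_0 = S_0(0) = a_0 = -3
y_1 = S_1(0) = a_1 = 0
y_2 = S_1(1) = 3
t_q=3/4 is in segment 0 (τ=3/4); S_0(τ)=-711/256

y_0=-3 y_1=0 y_2=3
S(3/4) = -711/256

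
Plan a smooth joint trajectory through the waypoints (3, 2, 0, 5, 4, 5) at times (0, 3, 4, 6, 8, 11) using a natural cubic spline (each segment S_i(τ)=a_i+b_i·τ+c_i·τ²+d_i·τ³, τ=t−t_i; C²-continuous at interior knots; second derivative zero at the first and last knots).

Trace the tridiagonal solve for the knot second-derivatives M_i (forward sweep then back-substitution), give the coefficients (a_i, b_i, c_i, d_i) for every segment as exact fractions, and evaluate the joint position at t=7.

  seg 0: a=3 b=553/813 c=0 d=-824/7317
  seg 1: a=2 b=-1919/813 c=-824/813 d=1117/813
  seg 2: a=0 b=-72/271 c=2527/813 d=-5611/6504
  seg 3: a=5 b=2951/1626 c=-6725/3252 d=987/2168
  seg 4: a=4 b=-808/813 c=1079/1626 d=-1079/14634
S(7) = 33835/6504

Δ: Δ0=-1/3, Δ1=-2, Δ2=5/2, Δ3=-1/2, Δ4=1/3
row 1: diag=8, rhs=-10; c'=1/8, d'=-5/4
row 2: denom=6−1·1/8=47/8; d'=(27−1·-5/4)/(47/8)=226/47
row 3: denom=8−2·16/47=344/47; d'=(-18−2·226/47)/(344/47)=-649/172
row 4: denom=10−2·47/172=813/86; d'=(5−2·-649/172)/(813/86)=1079/813
back: M4=1079/813
back: M3=-649/172−47/172·1079/813=-6725/1626
back: M2=226/47−16/47·-6725/1626=5054/813
back: M1=-5/4−1/8·5054/813=-1648/813
M: M0=0, M1=-1648/813, M2=5054/813, M3=-6725/1626, M4=1079/813, M5=0
seg 0: a=3, c=M0/2=0, d=(M1−M0)/(6·3)=-824/7317, b=Δ0−h0·(2M0+M1)/6=553/813
seg 1: a=2, c=M1/2=-824/813, d=(M2−M1)/(6·1)=1117/813, b=Δ1−h1·(2M1+M2)/6=-1919/813
seg 2: a=0, c=M2/2=2527/813, d=(M3−M2)/(6·2)=-5611/6504, b=Δ2−h2·(2M2+M3)/6=-72/271
seg 3: a=5, c=M3/2=-6725/3252, d=(M4−M3)/(6·2)=987/2168, b=Δ3−h3·(2M3+M4)/6=2951/1626
seg 4: a=4, c=M4/2=1079/1626, d=(M5−M4)/(6·3)=-1079/14634, b=Δ4−h4·(2M4+M5)/6=-808/813
t_q=7 → seg 3, τ=1; S=5+2951/1626·τ+-6725/3252·τ²+987/2168·τ³=33835/6504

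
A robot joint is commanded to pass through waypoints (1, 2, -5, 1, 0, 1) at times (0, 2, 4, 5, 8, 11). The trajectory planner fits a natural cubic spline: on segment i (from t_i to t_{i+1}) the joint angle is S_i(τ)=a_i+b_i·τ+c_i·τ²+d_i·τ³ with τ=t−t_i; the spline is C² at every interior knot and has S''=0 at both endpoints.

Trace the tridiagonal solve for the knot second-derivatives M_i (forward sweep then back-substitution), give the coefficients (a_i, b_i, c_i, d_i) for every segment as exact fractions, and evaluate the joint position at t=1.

  seg 0: a=1 b=797/311 c=0 d=-1283/2488
  seg 1: a=2 b=-2255/622 c=-3849/1244 d=3927/2488
  seg 2: a=-5 b=914/311 c=1983/311 d=-1031/311
  seg 3: a=1 b=1787/311 c=-1110/311 d=4318/8397
  seg 4: a=0 b=-555/311 c=988/933 d=-988/8397
S(1) = 7581/2488

Δ: Δ0=1/2, Δ1=-7/2, Δ2=6, Δ3=-1/3, Δ4=1/3
row 1: diag=8, rhs=-24; c'=1/4, d'=-3
row 2: denom=6−2·1/4=11/2; d'=(57−2·-3)/(11/2)=126/11
row 3: denom=8−1·2/11=86/11; d'=(-38−1·126/11)/(86/11)=-272/43
row 4: denom=12−3·33/86=933/86; d'=(4−3·-272/43)/(933/86)=1976/933
back: M4=1976/933
back: M3=-272/43−33/86·1976/933=-2220/311
back: M2=126/11−2/11·-2220/311=3966/311
back: M1=-3−1/4·3966/311=-3849/622
M: M0=0, M1=-3849/622, M2=3966/311, M3=-2220/311, M4=1976/933, M5=0
seg 0: a=1, c=M0/2=0, d=(M1−M0)/(6·2)=-1283/2488, b=Δ0−h0·(2M0+M1)/6=797/311
seg 1: a=2, c=M1/2=-3849/1244, d=(M2−M1)/(6·2)=3927/2488, b=Δ1−h1·(2M1+M2)/6=-2255/622
seg 2: a=-5, c=M2/2=1983/311, d=(M3−M2)/(6·1)=-1031/311, b=Δ2−h2·(2M2+M3)/6=914/311
seg 3: a=1, c=M3/2=-1110/311, d=(M4−M3)/(6·3)=4318/8397, b=Δ3−h3·(2M3+M4)/6=1787/311
seg 4: a=0, c=M4/2=988/933, d=(M5−M4)/(6·3)=-988/8397, b=Δ4−h4·(2M4+M5)/6=-555/311
t_q=1 → seg 0, τ=1; S=1+797/311·τ+0·τ²+-1283/2488·τ³=7581/2488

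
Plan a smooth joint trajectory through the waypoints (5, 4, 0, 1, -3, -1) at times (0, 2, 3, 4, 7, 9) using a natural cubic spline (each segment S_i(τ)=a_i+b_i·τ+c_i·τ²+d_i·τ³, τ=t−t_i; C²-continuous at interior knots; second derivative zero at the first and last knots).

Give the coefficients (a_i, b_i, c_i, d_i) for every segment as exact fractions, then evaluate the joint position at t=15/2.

  seg 0: a=5 b=11413/9438 c=0 d=-4033/9438
  seg 1: a=4 b=-36983/9438 c=-4033/1573 d=23429/9438
  seg 2: a=0 b=-686/429 c=15363/3146 d=-21559/9438
  seg 3: a=1 b=12409/9438 c=-3098/1573 d=263/726
  seg 4: a=-3 b=-3403/4719 c=4061/3146 d=-4061/18876
S(15/2) = -154267/50336

Δ: Δ0=-1/2, Δ1=-4, Δ2=1, Δ3=-4/3, Δ4=1
row 1: diag=6, rhs=-21; c'=1/6, d'=-7/2
row 2: denom=4−1·1/6=23/6; d'=(30−1·-7/2)/(23/6)=201/23
row 3: denom=8−1·6/23=178/23; d'=(-14−1·201/23)/(178/23)=-523/178
row 4: denom=10−3·69/178=1573/178; d'=(14−3·-523/178)/(1573/178)=4061/1573
back: M4=4061/1573
back: M3=-523/178−69/178·4061/1573=-6196/1573
back: M2=201/23−6/23·-6196/1573=15363/1573
back: M1=-7/2−1/6·15363/1573=-8066/1573
M: M0=0, M1=-8066/1573, M2=15363/1573, M3=-6196/1573, M4=4061/1573, M5=0
seg 0: a=5, c=M0/2=0, d=(M1−M0)/(6·2)=-4033/9438, b=Δ0−h0·(2M0+M1)/6=11413/9438
seg 1: a=4, c=M1/2=-4033/1573, d=(M2−M1)/(6·1)=23429/9438, b=Δ1−h1·(2M1+M2)/6=-36983/9438
seg 2: a=0, c=M2/2=15363/3146, d=(M3−M2)/(6·1)=-21559/9438, b=Δ2−h2·(2M2+M3)/6=-686/429
seg 3: a=1, c=M3/2=-3098/1573, d=(M4−M3)/(6·3)=263/726, b=Δ3−h3·(2M3+M4)/6=12409/9438
seg 4: a=-3, c=M4/2=4061/3146, d=(M5−M4)/(6·2)=-4061/18876, b=Δ4−h4·(2M4+M5)/6=-3403/4719
t_q=15/2 → seg 4, τ=1/2; S=-3+-3403/4719·τ+4061/3146·τ²+-4061/18876·τ³=-154267/50336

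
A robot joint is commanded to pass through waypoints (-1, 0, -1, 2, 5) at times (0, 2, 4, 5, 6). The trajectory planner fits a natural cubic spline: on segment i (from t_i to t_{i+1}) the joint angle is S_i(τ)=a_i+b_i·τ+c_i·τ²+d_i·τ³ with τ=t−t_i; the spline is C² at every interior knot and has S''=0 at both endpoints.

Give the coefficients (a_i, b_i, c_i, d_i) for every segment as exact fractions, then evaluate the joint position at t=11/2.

Δ: Δ0=1/2, Δ1=-1/2, Δ2=3, Δ3=3
row 1: diag=8, rhs=-6; c'=1/4, d'=-3/4
row 2: denom=6−2·1/4=11/2; d'=(21−2·-3/4)/(11/2)=45/11
row 3: denom=4−1·2/11=42/11; d'=(0−1·45/11)/(42/11)=-15/14
back: M3=-15/14
back: M2=45/11−2/11·-15/14=30/7
back: M1=-3/4−1/4·30/7=-51/28
M: M0=0, M1=-51/28, M2=30/7, M3=-15/14, M4=0
seg 0: a=-1, c=M0/2=0, d=(M1−M0)/(6·2)=-17/112, b=Δ0−h0·(2M0+M1)/6=31/28
seg 1: a=0, c=M1/2=-51/56, d=(M2−M1)/(6·2)=57/112, b=Δ1−h1·(2M1+M2)/6=-5/7
seg 2: a=-1, c=M2/2=15/7, d=(M3−M2)/(6·1)=-25/28, b=Δ2−h2·(2M2+M3)/6=7/4
seg 3: a=2, c=M3/2=-15/28, d=(M4−M3)/(6·1)=5/28, b=Δ3−h3·(2M3+M4)/6=47/14
t_q=11/2 → seg 3, τ=1/2; S=2+47/14·τ+-15/28·τ²+5/28·τ³=799/224

  seg 0: a=-1 b=31/28 c=0 d=-17/112
  seg 1: a=0 b=-5/7 c=-51/56 d=57/112
  seg 2: a=-1 b=7/4 c=15/7 d=-25/28
  seg 3: a=2 b=47/14 c=-15/28 d=5/28
S(11/2) = 799/224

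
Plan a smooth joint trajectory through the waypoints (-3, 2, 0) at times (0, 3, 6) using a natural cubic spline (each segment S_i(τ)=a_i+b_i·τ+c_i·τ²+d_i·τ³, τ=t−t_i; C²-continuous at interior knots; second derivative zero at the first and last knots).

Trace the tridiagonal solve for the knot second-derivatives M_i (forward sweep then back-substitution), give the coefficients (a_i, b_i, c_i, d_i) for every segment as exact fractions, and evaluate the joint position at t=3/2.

  seg 0: a=-3 b=9/4 c=0 d=-7/108
  seg 1: a=2 b=1/2 c=-7/12 d=7/108
S(3/2) = 5/32

Δ: Δ0=5/3, Δ1=-2/3
row 1: diag=12, rhs=-14; c'=1/4, d'=-7/6
back: M1=-7/6
M: M0=0, M1=-7/6, M2=0
seg 0: a=-3, c=M0/2=0, d=(M1−M0)/(6·3)=-7/108, b=Δ0−h0·(2M0+M1)/6=9/4
seg 1: a=2, c=M1/2=-7/12, d=(M2−M1)/(6·3)=7/108, b=Δ1−h1·(2M1+M2)/6=1/2
t_q=3/2 → seg 0, τ=3/2; S=-3+9/4·τ+0·τ²+-7/108·τ³=5/32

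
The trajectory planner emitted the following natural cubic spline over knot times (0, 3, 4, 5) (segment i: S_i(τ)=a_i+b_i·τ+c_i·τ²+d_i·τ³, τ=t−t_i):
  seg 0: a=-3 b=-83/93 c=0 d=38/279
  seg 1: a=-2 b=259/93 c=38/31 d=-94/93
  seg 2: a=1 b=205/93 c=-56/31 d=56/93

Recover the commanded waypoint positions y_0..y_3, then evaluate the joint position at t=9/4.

y_0=-3 y_1=-2 y_2=1 y_3=2
S(9/4) = -3429/992

y_0 = S_0(0) = a_0 = -3
y_1 = S_1(0) = a_1 = -2
y_2 = S_2(0) = a_2 = 1
y_3 = S_2(1) = 2
t_q=9/4 is in segment 0 (τ=9/4); S_0(τ)=-3429/992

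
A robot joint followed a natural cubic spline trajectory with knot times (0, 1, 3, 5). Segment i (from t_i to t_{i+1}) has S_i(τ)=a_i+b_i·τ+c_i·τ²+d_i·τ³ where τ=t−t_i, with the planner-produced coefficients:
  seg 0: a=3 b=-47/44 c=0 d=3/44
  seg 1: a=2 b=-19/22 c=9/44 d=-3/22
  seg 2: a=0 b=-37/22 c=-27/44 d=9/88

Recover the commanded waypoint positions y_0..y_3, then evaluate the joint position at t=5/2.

y_0=3 y_1=2 y_2=0 y_3=-5
S(5/2) = 31/44

y_0 = S_0(0) = a_0 = 3
y_1 = S_1(0) = a_1 = 2
y_2 = S_2(0) = a_2 = 0
y_3 = S_2(2) = -5
t_q=5/2 is in segment 1 (τ=3/2); S_1(τ)=31/44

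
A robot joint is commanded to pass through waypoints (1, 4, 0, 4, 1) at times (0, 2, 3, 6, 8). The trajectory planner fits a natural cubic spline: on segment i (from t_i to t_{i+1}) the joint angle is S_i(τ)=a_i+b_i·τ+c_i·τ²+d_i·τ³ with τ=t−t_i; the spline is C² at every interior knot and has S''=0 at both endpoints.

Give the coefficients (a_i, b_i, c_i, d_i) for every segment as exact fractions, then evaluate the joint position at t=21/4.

Δ: Δ0=3/2, Δ1=-4, Δ2=4/3, Δ3=-3/2
row 1: diag=6, rhs=-33; c'=1/6, d'=-11/2
row 2: denom=8−1·1/6=47/6; d'=(32−1·-11/2)/(47/6)=225/47
row 3: denom=10−3·18/47=416/47; d'=(-17−3·225/47)/(416/47)=-737/208
back: M3=-737/208
back: M2=225/47−18/47·-737/208=639/104
back: M1=-11/2−1/6·639/104=-1357/208
M: M0=0, M1=-1357/208, M2=639/104, M3=-737/208, M4=0
seg 0: a=1, c=M0/2=0, d=(M1−M0)/(6·2)=-1357/2496, b=Δ0−h0·(2M0+M1)/6=2293/624
seg 1: a=4, c=M1/2=-1357/416, d=(M2−M1)/(6·1)=2635/1248, b=Δ1−h1·(2M1+M2)/6=-889/312
seg 2: a=0, c=M2/2=639/208, d=(M3−M2)/(6·3)=-155/288, b=Δ2−h2·(2M2+M3)/6=-3793/1248
seg 3: a=4, c=M3/2=-737/416, d=(M4−M3)/(6·2)=737/2496, b=Δ3−h3·(2M3+M4)/6=269/312
t_q=21/4 → seg 2, τ=9/4; S=0+-3793/1248·τ+639/208·τ²+-155/288·τ³=68793/26624

  seg 0: a=1 b=2293/624 c=0 d=-1357/2496
  seg 1: a=4 b=-889/312 c=-1357/416 d=2635/1248
  seg 2: a=0 b=-3793/1248 c=639/208 d=-155/288
  seg 3: a=4 b=269/312 c=-737/416 d=737/2496
S(21/4) = 68793/26624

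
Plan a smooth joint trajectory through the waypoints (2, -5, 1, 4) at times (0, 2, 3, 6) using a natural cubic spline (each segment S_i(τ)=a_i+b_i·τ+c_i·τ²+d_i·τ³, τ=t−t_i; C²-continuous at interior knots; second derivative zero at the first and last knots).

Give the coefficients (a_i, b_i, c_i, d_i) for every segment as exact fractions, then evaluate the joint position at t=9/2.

  seg 0: a=2 b=-653/94 c=0 d=81/94
  seg 1: a=-5 b=319/94 c=243/47 d=-241/94
  seg 2: a=1 b=284/47 c=-237/94 d=79/282
S(9/2) = 4013/752

Δ: Δ0=-7/2, Δ1=6, Δ2=1
row 1: diag=6, rhs=57; c'=1/6, d'=19/2
row 2: denom=8−1·1/6=47/6; d'=(-30−1·19/2)/(47/6)=-237/47
back: M2=-237/47
back: M1=19/2−1/6·-237/47=486/47
M: M0=0, M1=486/47, M2=-237/47, M3=0
seg 0: a=2, c=M0/2=0, d=(M1−M0)/(6·2)=81/94, b=Δ0−h0·(2M0+M1)/6=-653/94
seg 1: a=-5, c=M1/2=243/47, d=(M2−M1)/(6·1)=-241/94, b=Δ1−h1·(2M1+M2)/6=319/94
seg 2: a=1, c=M2/2=-237/94, d=(M3−M2)/(6·3)=79/282, b=Δ2−h2·(2M2+M3)/6=284/47
t_q=9/2 → seg 2, τ=3/2; S=1+284/47·τ+-237/94·τ²+79/282·τ³=4013/752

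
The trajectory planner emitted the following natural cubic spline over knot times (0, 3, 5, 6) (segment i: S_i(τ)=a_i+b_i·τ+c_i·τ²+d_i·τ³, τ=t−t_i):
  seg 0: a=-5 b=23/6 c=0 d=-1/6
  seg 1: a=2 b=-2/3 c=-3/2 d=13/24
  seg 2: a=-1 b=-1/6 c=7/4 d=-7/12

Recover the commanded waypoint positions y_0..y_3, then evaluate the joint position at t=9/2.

y_0 = S_0(0) = a_0 = -5
y_1 = S_1(0) = a_1 = 2
y_2 = S_2(0) = a_2 = -1
y_3 = S_2(1) = 0
t_q=9/2 is in segment 1 (τ=3/2); S_1(τ)=-35/64

y_0=-5 y_1=2 y_2=-1 y_3=0
S(9/2) = -35/64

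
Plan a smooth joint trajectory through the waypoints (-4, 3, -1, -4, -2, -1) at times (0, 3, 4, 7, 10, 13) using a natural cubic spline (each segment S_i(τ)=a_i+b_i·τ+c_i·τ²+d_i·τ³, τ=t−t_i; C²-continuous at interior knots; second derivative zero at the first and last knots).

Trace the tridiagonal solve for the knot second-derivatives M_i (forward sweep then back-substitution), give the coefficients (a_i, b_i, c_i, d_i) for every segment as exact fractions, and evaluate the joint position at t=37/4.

  seg 0: a=-4 b=4147/849 c=0 d=-722/2547
  seg 1: a=3 b=-2351/849 c=-722/283 d=1121/849
  seg 2: a=-1 b=-3320/849 c=399/283 d=-1120/7641
  seg 3: a=-4 b=502/849 c=77/849 d=-167/7641
  seg 4: a=-2 b=463/849 c=-30/283 d=10/849
S(37/4) = -44545/18112

Δ: Δ0=7/3, Δ1=-4, Δ2=-1, Δ3=2/3, Δ4=1/3
row 1: diag=8, rhs=-38; c'=1/8, d'=-19/4
row 2: denom=8−1·1/8=63/8; d'=(18−1·-19/4)/(63/8)=26/9
row 3: denom=12−3·8/21=76/7; d'=(10−3·26/9)/(76/7)=7/57
row 4: denom=12−3·21/76=849/76; d'=(-2−3·7/57)/(849/76)=-60/283
back: M4=-60/283
back: M3=7/57−21/76·-60/283=154/849
back: M2=26/9−8/21·154/849=798/283
back: M1=-19/4−1/8·798/283=-1444/283
M: M0=0, M1=-1444/283, M2=798/283, M3=154/849, M4=-60/283, M5=0
seg 0: a=-4, c=M0/2=0, d=(M1−M0)/(6·3)=-722/2547, b=Δ0−h0·(2M0+M1)/6=4147/849
seg 1: a=3, c=M1/2=-722/283, d=(M2−M1)/(6·1)=1121/849, b=Δ1−h1·(2M1+M2)/6=-2351/849
seg 2: a=-1, c=M2/2=399/283, d=(M3−M2)/(6·3)=-1120/7641, b=Δ2−h2·(2M2+M3)/6=-3320/849
seg 3: a=-4, c=M3/2=77/849, d=(M4−M3)/(6·3)=-167/7641, b=Δ3−h3·(2M3+M4)/6=502/849
seg 4: a=-2, c=M4/2=-30/283, d=(M5−M4)/(6·3)=10/849, b=Δ4−h4·(2M4+M5)/6=463/849
t_q=37/4 → seg 3, τ=9/4; S=-4+502/849·τ+77/849·τ²+-167/7641·τ³=-44545/18112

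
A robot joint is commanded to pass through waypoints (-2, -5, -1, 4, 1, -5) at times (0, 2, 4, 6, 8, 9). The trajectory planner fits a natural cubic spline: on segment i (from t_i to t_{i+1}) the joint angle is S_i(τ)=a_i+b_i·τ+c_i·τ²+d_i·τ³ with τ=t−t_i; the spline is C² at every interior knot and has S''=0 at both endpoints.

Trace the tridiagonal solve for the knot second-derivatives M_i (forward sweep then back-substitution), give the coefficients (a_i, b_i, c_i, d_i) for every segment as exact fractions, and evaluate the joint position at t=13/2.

Δ: Δ0=-3/2, Δ1=2, Δ2=5/2, Δ3=-3/2, Δ4=-6
row 1: diag=8, rhs=21; c'=1/4, d'=21/8
row 2: denom=8−2·1/4=15/2; d'=(3−2·21/8)/(15/2)=-3/10
row 3: denom=8−2·4/15=112/15; d'=(-24−2·-3/10)/(112/15)=-351/112
row 4: denom=6−2·15/56=153/28; d'=(-27−2·-351/112)/(153/28)=-129/34
back: M4=-129/34
back: M3=-351/112−15/56·-129/34=-36/17
back: M2=-3/10−4/15·-36/17=9/34
back: M1=21/8−1/4·9/34=87/34
M: M0=0, M1=87/34, M2=9/34, M3=-36/17, M4=-129/34, M5=0
seg 0: a=-2, c=M0/2=0, d=(M1−M0)/(6·2)=29/136, b=Δ0−h0·(2M0+M1)/6=-40/17
seg 1: a=-5, c=M1/2=87/68, d=(M2−M1)/(6·2)=-13/68, b=Δ1−h1·(2M1+M2)/6=7/34
seg 2: a=-1, c=M2/2=9/68, d=(M3−M2)/(6·2)=-27/136, b=Δ2−h2·(2M2+M3)/6=103/34
seg 3: a=4, c=M3/2=-18/17, d=(M4−M3)/(6·2)=-19/136, b=Δ3−h3·(2M3+M4)/6=20/17
seg 4: a=1, c=M4/2=-129/68, d=(M5−M4)/(6·1)=43/68, b=Δ4−h4·(2M4+M5)/6=-161/34
t_q=13/2 → seg 3, τ=1/2; S=4+20/17·τ+-18/17·τ²+-19/136·τ³=4685/1088

  seg 0: a=-2 b=-40/17 c=0 d=29/136
  seg 1: a=-5 b=7/34 c=87/68 d=-13/68
  seg 2: a=-1 b=103/34 c=9/68 d=-27/136
  seg 3: a=4 b=20/17 c=-18/17 d=-19/136
  seg 4: a=1 b=-161/34 c=-129/68 d=43/68
S(13/2) = 4685/1088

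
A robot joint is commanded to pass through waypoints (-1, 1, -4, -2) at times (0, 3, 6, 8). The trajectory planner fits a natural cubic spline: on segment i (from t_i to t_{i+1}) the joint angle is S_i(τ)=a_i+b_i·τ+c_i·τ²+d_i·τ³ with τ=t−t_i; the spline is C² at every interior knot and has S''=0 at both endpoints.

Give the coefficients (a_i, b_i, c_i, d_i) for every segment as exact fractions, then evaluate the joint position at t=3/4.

  seg 0: a=-1 b=56/37 c=0 d=-94/999
  seg 1: a=1 b=-38/37 c=-94/111 d=211/999
  seg 2: a=-4 b=-15/37 c=39/37 d=-13/74
S(3/4) = 113/1184

Δ: Δ0=2/3, Δ1=-5/3, Δ2=1
row 1: diag=12, rhs=-14; c'=1/4, d'=-7/6
row 2: denom=10−3·1/4=37/4; d'=(16−3·-7/6)/(37/4)=78/37
back: M2=78/37
back: M1=-7/6−1/4·78/37=-188/111
M: M0=0, M1=-188/111, M2=78/37, M3=0
seg 0: a=-1, c=M0/2=0, d=(M1−M0)/(6·3)=-94/999, b=Δ0−h0·(2M0+M1)/6=56/37
seg 1: a=1, c=M1/2=-94/111, d=(M2−M1)/(6·3)=211/999, b=Δ1−h1·(2M1+M2)/6=-38/37
seg 2: a=-4, c=M2/2=39/37, d=(M3−M2)/(6·2)=-13/74, b=Δ2−h2·(2M2+M3)/6=-15/37
t_q=3/4 → seg 0, τ=3/4; S=-1+56/37·τ+0·τ²+-94/999·τ³=113/1184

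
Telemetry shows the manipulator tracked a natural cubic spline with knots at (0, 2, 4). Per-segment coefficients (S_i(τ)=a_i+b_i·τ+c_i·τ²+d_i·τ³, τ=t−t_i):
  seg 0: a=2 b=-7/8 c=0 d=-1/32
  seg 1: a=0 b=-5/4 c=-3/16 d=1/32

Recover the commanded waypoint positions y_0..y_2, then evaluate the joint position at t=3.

y_0=2 y_1=0 y_2=-3
S(3) = -45/32

y_0 = S_0(0) = a_0 = 2
y_1 = S_1(0) = a_1 = 0
y_2 = S_1(2) = -3
t_q=3 is in segment 1 (τ=1); S_1(τ)=-45/32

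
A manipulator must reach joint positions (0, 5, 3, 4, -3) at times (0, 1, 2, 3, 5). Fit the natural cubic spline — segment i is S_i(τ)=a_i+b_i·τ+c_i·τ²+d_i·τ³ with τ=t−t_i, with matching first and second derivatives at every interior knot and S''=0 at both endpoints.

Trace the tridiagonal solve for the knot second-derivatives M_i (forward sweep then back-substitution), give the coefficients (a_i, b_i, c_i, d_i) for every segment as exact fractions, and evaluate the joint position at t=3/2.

Δ: Δ0=5, Δ1=-2, Δ2=1, Δ3=-7/2
row 1: diag=4, rhs=-42; c'=1/4, d'=-21/2
row 2: denom=4−1·1/4=15/4; d'=(18−1·-21/2)/(15/4)=38/5
row 3: denom=6−1·4/15=86/15; d'=(-27−1·38/5)/(86/15)=-519/86
back: M3=-519/86
back: M2=38/5−4/15·-519/86=396/43
back: M1=-21/2−1/4·396/43=-1101/86
M: M0=0, M1=-1101/86, M2=396/43, M3=-519/86, M4=0
seg 0: a=0, c=M0/2=0, d=(M1−M0)/(6·1)=-367/172, b=Δ0−h0·(2M0+M1)/6=1227/172
seg 1: a=5, c=M1/2=-1101/172, d=(M2−M1)/(6·1)=631/172, b=Δ1−h1·(2M1+M2)/6=63/86
seg 2: a=3, c=M2/2=198/43, d=(M3−M2)/(6·1)=-437/172, b=Δ2−h2·(2M2+M3)/6=-183/172
seg 3: a=4, c=M3/2=-519/172, d=(M4−M3)/(6·2)=173/344, b=Δ3−h3·(2M3+M4)/6=45/86
t_q=3/2 → seg 1, τ=1/2; S=5+63/86·τ+-1101/172·τ²+631/172·τ³=5813/1376

  seg 0: a=0 b=1227/172 c=0 d=-367/172
  seg 1: a=5 b=63/86 c=-1101/172 d=631/172
  seg 2: a=3 b=-183/172 c=198/43 d=-437/172
  seg 3: a=4 b=45/86 c=-519/172 d=173/344
S(3/2) = 5813/1376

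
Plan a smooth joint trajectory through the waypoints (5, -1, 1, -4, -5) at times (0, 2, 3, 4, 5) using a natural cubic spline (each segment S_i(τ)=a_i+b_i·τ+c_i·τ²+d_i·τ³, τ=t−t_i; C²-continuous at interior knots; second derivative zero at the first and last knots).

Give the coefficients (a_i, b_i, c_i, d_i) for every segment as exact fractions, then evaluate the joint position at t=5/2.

Δ: Δ0=-3, Δ1=2, Δ2=-5, Δ3=-1
row 1: diag=6, rhs=30; c'=1/6, d'=5
row 2: denom=4−1·1/6=23/6; d'=(-42−1·5)/(23/6)=-282/23
row 3: denom=4−1·6/23=86/23; d'=(24−1·-282/23)/(86/23)=417/43
back: M3=417/43
back: M2=-282/23−6/23·417/43=-636/43
back: M1=5−1/6·-636/43=321/43
M: M0=0, M1=321/43, M2=-636/43, M3=417/43, M4=0
seg 0: a=5, c=M0/2=0, d=(M1−M0)/(6·2)=107/172, b=Δ0−h0·(2M0+M1)/6=-236/43
seg 1: a=-1, c=M1/2=321/86, d=(M2−M1)/(6·1)=-319/86, b=Δ1−h1·(2M1+M2)/6=85/43
seg 2: a=1, c=M2/2=-318/43, d=(M3−M2)/(6·1)=351/86, b=Δ2−h2·(2M2+M3)/6=-145/86
seg 3: a=-4, c=M3/2=417/86, d=(M4−M3)/(6·1)=-139/86, b=Δ3−h3·(2M3+M4)/6=-182/43
t_q=5/2 → seg 1, τ=1/2; S=-1+85/43·τ+321/86·τ²+-319/86·τ³=315/688

  seg 0: a=5 b=-236/43 c=0 d=107/172
  seg 1: a=-1 b=85/43 c=321/86 d=-319/86
  seg 2: a=1 b=-145/86 c=-318/43 d=351/86
  seg 3: a=-4 b=-182/43 c=417/86 d=-139/86
S(5/2) = 315/688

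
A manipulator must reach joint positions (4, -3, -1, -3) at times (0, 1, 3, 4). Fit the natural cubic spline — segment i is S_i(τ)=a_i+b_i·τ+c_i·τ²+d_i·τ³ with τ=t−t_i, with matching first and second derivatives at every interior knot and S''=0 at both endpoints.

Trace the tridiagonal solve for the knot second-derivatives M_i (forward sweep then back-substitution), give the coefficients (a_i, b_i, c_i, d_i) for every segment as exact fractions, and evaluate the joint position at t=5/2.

Δ: Δ0=-7, Δ1=1, Δ2=-2
row 1: diag=6, rhs=48; c'=1/3, d'=8
row 2: denom=6−2·1/3=16/3; d'=(-18−2·8)/(16/3)=-51/8
back: M2=-51/8
back: M1=8−1/3·-51/8=81/8
M: M0=0, M1=81/8, M2=-51/8, M3=0
seg 0: a=4, c=M0/2=0, d=(M1−M0)/(6·1)=27/16, b=Δ0−h0·(2M0+M1)/6=-139/16
seg 1: a=-3, c=M1/2=81/16, d=(M2−M1)/(6·2)=-11/8, b=Δ1−h1·(2M1+M2)/6=-29/8
seg 2: a=-1, c=M2/2=-51/16, d=(M3−M2)/(6·1)=17/16, b=Δ2−h2·(2M2+M3)/6=1/8
t_q=5/2 → seg 1, τ=3/2; S=-3+-29/8·τ+81/16·τ²+-11/8·τ³=-27/16

  seg 0: a=4 b=-139/16 c=0 d=27/16
  seg 1: a=-3 b=-29/8 c=81/16 d=-11/8
  seg 2: a=-1 b=1/8 c=-51/16 d=17/16
S(5/2) = -27/16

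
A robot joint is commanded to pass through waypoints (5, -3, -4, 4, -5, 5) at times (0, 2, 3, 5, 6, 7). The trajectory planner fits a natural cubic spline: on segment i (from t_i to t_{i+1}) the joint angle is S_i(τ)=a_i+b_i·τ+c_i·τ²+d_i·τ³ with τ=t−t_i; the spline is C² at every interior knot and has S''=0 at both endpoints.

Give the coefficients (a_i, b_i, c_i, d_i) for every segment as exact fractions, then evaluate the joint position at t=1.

Δ: Δ0=-4, Δ1=-1, Δ2=4, Δ3=-9, Δ4=10
row 1: diag=6, rhs=18; c'=1/6, d'=3
row 2: denom=6−1·1/6=35/6; d'=(30−1·3)/(35/6)=162/35
row 3: denom=6−2·12/35=186/35; d'=(-78−2·162/35)/(186/35)=-509/31
row 4: denom=4−1·35/186=709/186; d'=(114−1·-509/31)/(709/186)=24258/709
back: M4=24258/709
back: M3=-509/31−35/186·24258/709=-16206/709
back: M2=162/35−12/35·-16206/709=8838/709
back: M1=3−1/6·8838/709=654/709
M: M0=0, M1=654/709, M2=8838/709, M3=-16206/709, M4=24258/709, M5=0
seg 0: a=5, c=M0/2=0, d=(M1−M0)/(6·2)=109/1418, b=Δ0−h0·(2M0+M1)/6=-3054/709
seg 1: a=-3, c=M1/2=327/709, d=(M2−M1)/(6·1)=1364/709, b=Δ1−h1·(2M1+M2)/6=-2400/709
seg 2: a=-4, c=M2/2=4419/709, d=(M3−M2)/(6·2)=-2087/709, b=Δ2−h2·(2M2+M3)/6=2346/709
seg 3: a=4, c=M3/2=-8103/709, d=(M4−M3)/(6·1)=6744/709, b=Δ3−h3·(2M3+M4)/6=-5022/709
seg 4: a=-5, c=M4/2=12129/709, d=(M5−M4)/(6·1)=-4043/709, b=Δ4−h4·(2M4+M5)/6=-996/709
t_q=1 → seg 0, τ=1; S=5+-3054/709·τ+0·τ²+109/1418·τ³=1091/1418

  seg 0: a=5 b=-3054/709 c=0 d=109/1418
  seg 1: a=-3 b=-2400/709 c=327/709 d=1364/709
  seg 2: a=-4 b=2346/709 c=4419/709 d=-2087/709
  seg 3: a=4 b=-5022/709 c=-8103/709 d=6744/709
  seg 4: a=-5 b=-996/709 c=12129/709 d=-4043/709
S(1) = 1091/1418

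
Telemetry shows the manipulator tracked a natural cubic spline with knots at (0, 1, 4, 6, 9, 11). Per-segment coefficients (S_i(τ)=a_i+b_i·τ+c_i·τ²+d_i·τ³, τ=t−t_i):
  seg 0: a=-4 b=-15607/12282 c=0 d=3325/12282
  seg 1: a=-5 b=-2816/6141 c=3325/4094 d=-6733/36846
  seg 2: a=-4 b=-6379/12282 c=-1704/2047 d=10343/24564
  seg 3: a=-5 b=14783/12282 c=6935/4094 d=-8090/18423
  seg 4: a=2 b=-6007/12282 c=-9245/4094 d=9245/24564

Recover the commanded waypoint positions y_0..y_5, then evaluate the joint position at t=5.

y_0 = S_0(0) = a_0 = -4
y_1 = S_1(0) = a_1 = -5
y_2 = S_2(0) = a_2 = -4
y_3 = S_3(0) = a_3 = -5
y_4 = S_4(0) = a_4 = 2
y_5 = S_4(2) = -5
t_q=5 is in segment 2 (τ=1); S_2(τ)=-40373/8188

y_0=-4 y_1=-5 y_2=-4 y_3=-5 y_4=2 y_5=-5
S(5) = -40373/8188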